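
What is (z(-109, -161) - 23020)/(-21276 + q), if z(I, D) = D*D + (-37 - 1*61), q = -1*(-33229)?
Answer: 2803/11953 ≈ 0.23450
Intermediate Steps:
q = 33229
z(I, D) = -98 + D**2 (z(I, D) = D**2 + (-37 - 61) = D**2 - 98 = -98 + D**2)
(z(-109, -161) - 23020)/(-21276 + q) = ((-98 + (-161)**2) - 23020)/(-21276 + 33229) = ((-98 + 25921) - 23020)/11953 = (25823 - 23020)*(1/11953) = 2803*(1/11953) = 2803/11953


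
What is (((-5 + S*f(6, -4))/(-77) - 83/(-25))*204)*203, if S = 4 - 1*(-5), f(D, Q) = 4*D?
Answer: 6602256/275 ≈ 24008.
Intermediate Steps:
S = 9 (S = 4 + 5 = 9)
(((-5 + S*f(6, -4))/(-77) - 83/(-25))*204)*203 = (((-5 + 9*(4*6))/(-77) - 83/(-25))*204)*203 = (((-5 + 9*24)*(-1/77) - 83*(-1/25))*204)*203 = (((-5 + 216)*(-1/77) + 83/25)*204)*203 = ((211*(-1/77) + 83/25)*204)*203 = ((-211/77 + 83/25)*204)*203 = ((1116/1925)*204)*203 = (227664/1925)*203 = 6602256/275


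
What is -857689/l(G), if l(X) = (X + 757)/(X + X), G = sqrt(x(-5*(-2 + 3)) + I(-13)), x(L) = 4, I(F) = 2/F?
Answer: 85768900/7449587 - 6492705730*sqrt(26)/7449587 ≈ -4432.5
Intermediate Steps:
G = 5*sqrt(26)/13 (G = sqrt(4 + 2/(-13)) = sqrt(4 + 2*(-1/13)) = sqrt(4 - 2/13) = sqrt(50/13) = 5*sqrt(26)/13 ≈ 1.9612)
l(X) = (757 + X)/(2*X) (l(X) = (757 + X)/((2*X)) = (757 + X)*(1/(2*X)) = (757 + X)/(2*X))
-857689/l(G) = -857689*10*sqrt(26)/(13*(757 + 5*sqrt(26)/13)) = -8576890*sqrt(26)/(13*(757 + 5*sqrt(26)/13))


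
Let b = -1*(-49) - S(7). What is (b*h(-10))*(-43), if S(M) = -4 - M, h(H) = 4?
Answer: -10320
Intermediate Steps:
b = 60 (b = -1*(-49) - (-4 - 1*7) = 49 - (-4 - 7) = 49 - 1*(-11) = 49 + 11 = 60)
(b*h(-10))*(-43) = (60*4)*(-43) = 240*(-43) = -10320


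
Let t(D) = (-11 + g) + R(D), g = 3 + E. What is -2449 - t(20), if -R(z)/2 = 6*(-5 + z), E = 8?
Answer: -2269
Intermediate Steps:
R(z) = 60 - 12*z (R(z) = -12*(-5 + z) = -2*(-30 + 6*z) = 60 - 12*z)
g = 11 (g = 3 + 8 = 11)
t(D) = 60 - 12*D (t(D) = (-11 + 11) + (60 - 12*D) = 0 + (60 - 12*D) = 60 - 12*D)
-2449 - t(20) = -2449 - (60 - 12*20) = -2449 - (60 - 240) = -2449 - 1*(-180) = -2449 + 180 = -2269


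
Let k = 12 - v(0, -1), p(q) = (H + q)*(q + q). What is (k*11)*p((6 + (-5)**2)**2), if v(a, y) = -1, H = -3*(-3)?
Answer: 266600620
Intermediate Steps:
H = 9
p(q) = 2*q*(9 + q) (p(q) = (9 + q)*(q + q) = (9 + q)*(2*q) = 2*q*(9 + q))
k = 13 (k = 12 - 1*(-1) = 12 + 1 = 13)
(k*11)*p((6 + (-5)**2)**2) = (13*11)*(2*(6 + (-5)**2)**2*(9 + (6 + (-5)**2)**2)) = 143*(2*(6 + 25)**2*(9 + (6 + 25)**2)) = 143*(2*31**2*(9 + 31**2)) = 143*(2*961*(9 + 961)) = 143*(2*961*970) = 143*1864340 = 266600620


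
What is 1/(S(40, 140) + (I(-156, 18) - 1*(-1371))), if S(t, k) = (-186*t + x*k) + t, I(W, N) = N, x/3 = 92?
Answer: 1/32629 ≈ 3.0648e-5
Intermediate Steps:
x = 276 (x = 3*92 = 276)
S(t, k) = -185*t + 276*k (S(t, k) = (-186*t + 276*k) + t = -185*t + 276*k)
1/(S(40, 140) + (I(-156, 18) - 1*(-1371))) = 1/((-185*40 + 276*140) + (18 - 1*(-1371))) = 1/((-7400 + 38640) + (18 + 1371)) = 1/(31240 + 1389) = 1/32629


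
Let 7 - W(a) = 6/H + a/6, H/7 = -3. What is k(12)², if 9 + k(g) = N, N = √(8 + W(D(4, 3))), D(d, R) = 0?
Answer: (63 - √749)²/49 ≈ 25.911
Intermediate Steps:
H = -21 (H = 7*(-3) = -21)
W(a) = 51/7 - a/6 (W(a) = 7 - (6/(-21) + a/6) = 7 - (6*(-1/21) + a*(⅙)) = 7 - (-2/7 + a/6) = 7 + (2/7 - a/6) = 51/7 - a/6)
N = √749/7 (N = √(8 + (51/7 - ⅙*0)) = √(8 + (51/7 + 0)) = √(8 + 51/7) = √(107/7) = √749/7 ≈ 3.9097)
k(g) = -9 + √749/7
k(12)² = (-9 + √749/7)²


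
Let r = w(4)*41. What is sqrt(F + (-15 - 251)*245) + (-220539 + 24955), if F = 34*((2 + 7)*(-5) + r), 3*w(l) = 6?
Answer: -195584 + 2*I*sqrt(15978) ≈ -1.9558e+5 + 252.81*I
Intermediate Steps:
w(l) = 2 (w(l) = (1/3)*6 = 2)
r = 82 (r = 2*41 = 82)
F = 1258 (F = 34*((2 + 7)*(-5) + 82) = 34*(9*(-5) + 82) = 34*(-45 + 82) = 34*37 = 1258)
sqrt(F + (-15 - 251)*245) + (-220539 + 24955) = sqrt(1258 + (-15 - 251)*245) + (-220539 + 24955) = sqrt(1258 - 266*245) - 195584 = sqrt(1258 - 65170) - 195584 = sqrt(-63912) - 195584 = 2*I*sqrt(15978) - 195584 = -195584 + 2*I*sqrt(15978)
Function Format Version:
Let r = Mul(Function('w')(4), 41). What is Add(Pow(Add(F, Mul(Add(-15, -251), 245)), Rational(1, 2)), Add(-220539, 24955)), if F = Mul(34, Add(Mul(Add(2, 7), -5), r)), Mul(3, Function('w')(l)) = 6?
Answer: Add(-195584, Mul(2, I, Pow(15978, Rational(1, 2)))) ≈ Add(-1.9558e+5, Mul(252.81, I))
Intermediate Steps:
Function('w')(l) = 2 (Function('w')(l) = Mul(Rational(1, 3), 6) = 2)
r = 82 (r = Mul(2, 41) = 82)
F = 1258 (F = Mul(34, Add(Mul(Add(2, 7), -5), 82)) = Mul(34, Add(Mul(9, -5), 82)) = Mul(34, Add(-45, 82)) = Mul(34, 37) = 1258)
Add(Pow(Add(F, Mul(Add(-15, -251), 245)), Rational(1, 2)), Add(-220539, 24955)) = Add(Pow(Add(1258, Mul(Add(-15, -251), 245)), Rational(1, 2)), Add(-220539, 24955)) = Add(Pow(Add(1258, Mul(-266, 245)), Rational(1, 2)), -195584) = Add(Pow(Add(1258, -65170), Rational(1, 2)), -195584) = Add(Pow(-63912, Rational(1, 2)), -195584) = Add(Mul(2, I, Pow(15978, Rational(1, 2))), -195584) = Add(-195584, Mul(2, I, Pow(15978, Rational(1, 2))))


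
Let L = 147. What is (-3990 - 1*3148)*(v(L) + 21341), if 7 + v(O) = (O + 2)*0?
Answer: -152282092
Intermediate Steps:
v(O) = -7 (v(O) = -7 + (O + 2)*0 = -7 + (2 + O)*0 = -7 + 0 = -7)
(-3990 - 1*3148)*(v(L) + 21341) = (-3990 - 1*3148)*(-7 + 21341) = (-3990 - 3148)*21334 = -7138*21334 = -152282092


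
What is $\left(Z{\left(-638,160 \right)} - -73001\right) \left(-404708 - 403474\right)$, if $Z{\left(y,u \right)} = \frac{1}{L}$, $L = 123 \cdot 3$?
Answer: $- \frac{2418921951260}{41} \approx -5.8998 \cdot 10^{10}$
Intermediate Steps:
$L = 369$
$Z{\left(y,u \right)} = \frac{1}{369}$
$\left(Z{\left(-638,160 \right)} - -73001\right) \left(-404708 - 403474\right) = \left(\frac{1}{369} - -73001\right) \left(-404708 - 403474\right) = \left(\frac{1}{369} + \left(-105984 + 178985\right)\right) \left(-808182\right) = \left(\frac{1}{369} + 73001\right) \left(-808182\right) = \frac{26937370}{369} \left(-808182\right) = - \frac{2418921951260}{41}$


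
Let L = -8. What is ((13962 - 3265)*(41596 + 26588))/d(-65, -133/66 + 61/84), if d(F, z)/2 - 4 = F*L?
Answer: 91170531/131 ≈ 6.9596e+5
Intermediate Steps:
d(F, z) = 8 - 16*F (d(F, z) = 8 + 2*(F*(-8)) = 8 + 2*(-8*F) = 8 - 16*F)
((13962 - 3265)*(41596 + 26588))/d(-65, -133/66 + 61/84) = ((13962 - 3265)*(41596 + 26588))/(8 - 16*(-65)) = (10697*68184)/(8 + 1040) = 729364248/1048 = 729364248*(1/1048) = 91170531/131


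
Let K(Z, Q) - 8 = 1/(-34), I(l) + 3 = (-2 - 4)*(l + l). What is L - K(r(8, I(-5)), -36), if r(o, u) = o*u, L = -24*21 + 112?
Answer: -13599/34 ≈ -399.97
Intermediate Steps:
I(l) = -3 - 12*l (I(l) = -3 + (-2 - 4)*(l + l) = -3 - 12*l)
L = -392 (L = -504 + 112 = -392)
K(Z, Q) = 271/34 (K(Z, Q) = 8 + 1/(-34) = 8 - 1/34 = 271/34)
L - K(r(8, I(-5)), -36) = -392 - 1*271/34 = -392 - 271/34 = -13599/34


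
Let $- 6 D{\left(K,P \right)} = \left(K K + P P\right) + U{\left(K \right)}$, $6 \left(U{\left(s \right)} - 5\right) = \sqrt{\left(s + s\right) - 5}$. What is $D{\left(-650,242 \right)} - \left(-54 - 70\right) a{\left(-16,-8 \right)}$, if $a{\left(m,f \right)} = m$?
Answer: $- \frac{492973}{6} - \frac{i \sqrt{145}}{12} \approx -82162.0 - 1.0035 i$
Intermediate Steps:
$U{\left(s \right)} = 5 + \frac{\sqrt{-5 + 2 s}}{6}$ ($U{\left(s \right)} = 5 + \frac{\sqrt{\left(s + s\right) - 5}}{6} = 5 + \frac{\sqrt{2 s - 5}}{6} = 5 + \frac{\sqrt{-5 + 2 s}}{6}$)
$D{\left(K,P \right)} = - \frac{5}{6} - \frac{K^{2}}{6} - \frac{P^{2}}{6} - \frac{\sqrt{-5 + 2 K}}{36}$ ($D{\left(K,P \right)} = - \frac{\left(K K + P P\right) + \left(5 + \frac{\sqrt{-5 + 2 K}}{6}\right)}{6} = - \frac{\left(K^{2} + P^{2}\right) + \left(5 + \frac{\sqrt{-5 + 2 K}}{6}\right)}{6} = - \frac{5 + K^{2} + P^{2} + \frac{\sqrt{-5 + 2 K}}{6}}{6} = - \frac{5}{6} - \frac{K^{2}}{6} - \frac{P^{2}}{6} - \frac{\sqrt{-5 + 2 K}}{36}$)
$D{\left(-650,242 \right)} - \left(-54 - 70\right) a{\left(-16,-8 \right)} = \left(- \frac{5}{6} - \frac{\left(-650\right)^{2}}{6} - \frac{242^{2}}{6} - \frac{\sqrt{-5 + 2 \left(-650\right)}}{36}\right) - \left(-54 - 70\right) \left(-16\right) = \left(- \frac{5}{6} - \frac{211250}{3} - \frac{29282}{3} - \frac{\sqrt{-5 - 1300}}{36}\right) - \left(-124\right) \left(-16\right) = \left(- \frac{5}{6} - \frac{211250}{3} - \frac{29282}{3} - \frac{\sqrt{-1305}}{36}\right) - 1984 = \left(- \frac{5}{6} - \frac{211250}{3} - \frac{29282}{3} - \frac{3 i \sqrt{145}}{36}\right) - 1984 = \left(- \frac{5}{6} - \frac{211250}{3} - \frac{29282}{3} - \frac{i \sqrt{145}}{12}\right) - 1984 = \left(- \frac{481069}{6} - \frac{i \sqrt{145}}{12}\right) - 1984 = - \frac{492973}{6} - \frac{i \sqrt{145}}{12}$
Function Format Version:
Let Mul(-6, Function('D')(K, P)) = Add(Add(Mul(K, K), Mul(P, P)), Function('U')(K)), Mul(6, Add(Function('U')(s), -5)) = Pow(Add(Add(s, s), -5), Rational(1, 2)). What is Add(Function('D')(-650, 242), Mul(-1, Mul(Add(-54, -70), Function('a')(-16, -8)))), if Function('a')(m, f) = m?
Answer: Add(Rational(-492973, 6), Mul(Rational(-1, 12), I, Pow(145, Rational(1, 2)))) ≈ Add(-82162., Mul(-1.0035, I))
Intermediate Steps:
Function('U')(s) = Add(5, Mul(Rational(1, 6), Pow(Add(-5, Mul(2, s)), Rational(1, 2)))) (Function('U')(s) = Add(5, Mul(Rational(1, 6), Pow(Add(Add(s, s), -5), Rational(1, 2)))) = Add(5, Mul(Rational(1, 6), Pow(Add(Mul(2, s), -5), Rational(1, 2)))) = Add(5, Mul(Rational(1, 6), Pow(Add(-5, Mul(2, s)), Rational(1, 2)))))
Function('D')(K, P) = Add(Rational(-5, 6), Mul(Rational(-1, 6), Pow(K, 2)), Mul(Rational(-1, 6), Pow(P, 2)), Mul(Rational(-1, 36), Pow(Add(-5, Mul(2, K)), Rational(1, 2)))) (Function('D')(K, P) = Mul(Rational(-1, 6), Add(Add(Mul(K, K), Mul(P, P)), Add(5, Mul(Rational(1, 6), Pow(Add(-5, Mul(2, K)), Rational(1, 2)))))) = Mul(Rational(-1, 6), Add(Add(Pow(K, 2), Pow(P, 2)), Add(5, Mul(Rational(1, 6), Pow(Add(-5, Mul(2, K)), Rational(1, 2)))))) = Mul(Rational(-1, 6), Add(5, Pow(K, 2), Pow(P, 2), Mul(Rational(1, 6), Pow(Add(-5, Mul(2, K)), Rational(1, 2))))) = Add(Rational(-5, 6), Mul(Rational(-1, 6), Pow(K, 2)), Mul(Rational(-1, 6), Pow(P, 2)), Mul(Rational(-1, 36), Pow(Add(-5, Mul(2, K)), Rational(1, 2)))))
Add(Function('D')(-650, 242), Mul(-1, Mul(Add(-54, -70), Function('a')(-16, -8)))) = Add(Add(Rational(-5, 6), Mul(Rational(-1, 6), Pow(-650, 2)), Mul(Rational(-1, 6), Pow(242, 2)), Mul(Rational(-1, 36), Pow(Add(-5, Mul(2, -650)), Rational(1, 2)))), Mul(-1, Mul(Add(-54, -70), -16))) = Add(Add(Rational(-5, 6), Mul(Rational(-1, 6), 422500), Mul(Rational(-1, 6), 58564), Mul(Rational(-1, 36), Pow(Add(-5, -1300), Rational(1, 2)))), Mul(-1, Mul(-124, -16))) = Add(Add(Rational(-5, 6), Rational(-211250, 3), Rational(-29282, 3), Mul(Rational(-1, 36), Pow(-1305, Rational(1, 2)))), Mul(-1, 1984)) = Add(Add(Rational(-5, 6), Rational(-211250, 3), Rational(-29282, 3), Mul(Rational(-1, 36), Mul(3, I, Pow(145, Rational(1, 2))))), -1984) = Add(Add(Rational(-5, 6), Rational(-211250, 3), Rational(-29282, 3), Mul(Rational(-1, 12), I, Pow(145, Rational(1, 2)))), -1984) = Add(Add(Rational(-481069, 6), Mul(Rational(-1, 12), I, Pow(145, Rational(1, 2)))), -1984) = Add(Rational(-492973, 6), Mul(Rational(-1, 12), I, Pow(145, Rational(1, 2))))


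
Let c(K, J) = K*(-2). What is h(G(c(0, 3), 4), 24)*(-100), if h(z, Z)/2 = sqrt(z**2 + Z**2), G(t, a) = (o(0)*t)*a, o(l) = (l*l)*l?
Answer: -4800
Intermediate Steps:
o(l) = l**3 (o(l) = l**2*l = l**3)
c(K, J) = -2*K
G(t, a) = 0 (G(t, a) = (0**3*t)*a = (0*t)*a = 0*a = 0)
h(z, Z) = 2*sqrt(Z**2 + z**2) (h(z, Z) = 2*sqrt(z**2 + Z**2) = 2*sqrt(Z**2 + z**2))
h(G(c(0, 3), 4), 24)*(-100) = (2*sqrt(24**2 + 0**2))*(-100) = (2*sqrt(576 + 0))*(-100) = (2*sqrt(576))*(-100) = (2*24)*(-100) = 48*(-100) = -4800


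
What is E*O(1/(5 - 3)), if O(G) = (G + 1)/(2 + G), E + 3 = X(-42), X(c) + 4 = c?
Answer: -147/5 ≈ -29.400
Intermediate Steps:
X(c) = -4 + c
E = -49 (E = -3 + (-4 - 42) = -3 - 46 = -49)
O(G) = (1 + G)/(2 + G)
E*O(1/(5 - 3)) = -49*(1 + 1/(5 - 3))/(2 + 1/(5 - 3)) = -49*(1 + 1/2)/(2 + 1/2) = -49*(1 + ½)/(2 + ½) = -49*3/(5/2*2) = -98*3/(5*2) = -49*⅗ = -147/5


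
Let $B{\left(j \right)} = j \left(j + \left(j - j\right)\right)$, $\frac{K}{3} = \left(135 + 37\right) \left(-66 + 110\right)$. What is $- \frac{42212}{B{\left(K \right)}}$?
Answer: $- \frac{10553}{128867904} \approx -8.189 \cdot 10^{-5}$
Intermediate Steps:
$K = 22704$ ($K = 3 \left(135 + 37\right) \left(-66 + 110\right) = 3 \cdot 172 \cdot 44 = 3 \cdot 7568 = 22704$)
$B{\left(j \right)} = j^{2}$ ($B{\left(j \right)} = j \left(j + 0\right) = j j = j^{2}$)
$- \frac{42212}{B{\left(K \right)}} = - \frac{42212}{22704^{2}} = - \frac{42212}{515471616} = \left(-42212\right) \frac{1}{515471616} = - \frac{10553}{128867904}$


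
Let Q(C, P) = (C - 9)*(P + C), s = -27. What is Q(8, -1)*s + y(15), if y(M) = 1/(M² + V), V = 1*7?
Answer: 43849/232 ≈ 189.00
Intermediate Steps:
V = 7
Q(C, P) = (-9 + C)*(C + P)
y(M) = 1/(7 + M²) (y(M) = 1/(M² + 7) = 1/(7 + M²))
Q(8, -1)*s + y(15) = (8² - 9*8 - 9*(-1) + 8*(-1))*(-27) + 1/(7 + 15²) = (64 - 72 + 9 - 8)*(-27) + 1/(7 + 225) = -7*(-27) + 1/232 = 189 + 1/232 = 43849/232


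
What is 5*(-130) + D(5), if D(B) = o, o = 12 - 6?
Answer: -644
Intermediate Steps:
o = 6
D(B) = 6
5*(-130) + D(5) = 5*(-130) + 6 = -650 + 6 = -644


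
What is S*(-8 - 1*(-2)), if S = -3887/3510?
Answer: 299/45 ≈ 6.6444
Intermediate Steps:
S = -299/270 (S = -3887*1/3510 = -299/270 ≈ -1.1074)
S*(-8 - 1*(-2)) = -299*(-8 - 1*(-2))/270 = -299*(-8 + 2)/270 = -299/270*(-6) = 299/45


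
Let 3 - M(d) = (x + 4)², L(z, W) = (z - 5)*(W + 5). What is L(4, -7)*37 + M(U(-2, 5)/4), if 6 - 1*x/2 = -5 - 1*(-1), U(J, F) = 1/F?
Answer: -499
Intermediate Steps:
L(z, W) = (-5 + z)*(5 + W)
x = 20 (x = 12 - 2*(-5 - 1*(-1)) = 12 - 2*(-5 + 1) = 12 - 2*(-4) = 12 + 8 = 20)
M(d) = -573 (M(d) = 3 - (20 + 4)² = 3 - 1*24² = 3 - 1*576 = 3 - 576 = -573)
L(4, -7)*37 + M(U(-2, 5)/4) = (-25 - 5*(-7) + 5*4 - 7*4)*37 - 573 = (-25 + 35 + 20 - 28)*37 - 573 = 2*37 - 573 = 74 - 573 = -499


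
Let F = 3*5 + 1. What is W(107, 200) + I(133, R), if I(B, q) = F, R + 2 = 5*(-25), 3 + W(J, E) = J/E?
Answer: 2707/200 ≈ 13.535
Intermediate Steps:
W(J, E) = -3 + J/E
R = -127 (R = -2 + 5*(-25) = -2 - 125 = -127)
F = 16 (F = 15 + 1 = 16)
I(B, q) = 16
W(107, 200) + I(133, R) = (-3 + 107/200) + 16 = -493/200 + 16 = 2707/200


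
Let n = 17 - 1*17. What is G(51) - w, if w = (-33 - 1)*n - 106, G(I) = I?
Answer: 157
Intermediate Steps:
n = 0 (n = 17 - 17 = 0)
w = -106 (w = (-33 - 1)*0 - 106 = -34*0 - 106 = 0 - 106 = -106)
G(51) - w = 51 - 1*(-106) = 51 + 106 = 157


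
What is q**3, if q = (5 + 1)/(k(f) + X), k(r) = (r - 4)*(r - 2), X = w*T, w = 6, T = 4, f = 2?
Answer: 1/64 ≈ 0.015625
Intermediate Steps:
X = 24 (X = 6*4 = 24)
k(r) = (-4 + r)*(-2 + r)
q = 1/4 (q = (5 + 1)/((8 + 2**2 - 6*2) + 24) = 6/((8 + 4 - 12) + 24) = 6/(0 + 24) = 6/24 = 6*(1/24) = 1/4 ≈ 0.25000)
q**3 = (1/4)**3 = 1/64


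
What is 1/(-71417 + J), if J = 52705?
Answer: -1/18712 ≈ -5.3442e-5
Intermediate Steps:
1/(-71417 + J) = 1/(-71417 + 52705) = 1/(-18712) = -1/18712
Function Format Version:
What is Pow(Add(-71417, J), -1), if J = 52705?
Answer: Rational(-1, 18712) ≈ -5.3442e-5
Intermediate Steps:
Pow(Add(-71417, J), -1) = Pow(Add(-71417, 52705), -1) = Pow(-18712, -1) = Rational(-1, 18712)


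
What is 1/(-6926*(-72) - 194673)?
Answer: 1/303999 ≈ 3.2895e-6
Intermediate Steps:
1/(-6926*(-72) - 194673) = 1/(498672 - 194673) = 1/303999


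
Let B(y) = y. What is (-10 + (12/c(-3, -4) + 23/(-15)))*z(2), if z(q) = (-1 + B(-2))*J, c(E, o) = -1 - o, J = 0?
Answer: 0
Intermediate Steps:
z(q) = 0 (z(q) = (-1 - 2)*0 = -3*0 = 0)
(-10 + (12/c(-3, -4) + 23/(-15)))*z(2) = (-10 + (12/(-1 - 1*(-4)) + 23/(-15)))*0 = (-10 + (12/(-1 + 4) + 23*(-1/15)))*0 = (-10 + (12/3 - 23/15))*0 = (-10 + (12*(1/3) - 23/15))*0 = (-10 + (4 - 23/15))*0 = (-10 + 37/15)*0 = -113/15*0 = 0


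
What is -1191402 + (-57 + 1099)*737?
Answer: -423448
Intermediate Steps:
-1191402 + (-57 + 1099)*737 = -1191402 + 1042*737 = -1191402 + 767954 = -423448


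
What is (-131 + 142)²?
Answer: 121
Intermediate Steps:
(-131 + 142)² = 11² = 121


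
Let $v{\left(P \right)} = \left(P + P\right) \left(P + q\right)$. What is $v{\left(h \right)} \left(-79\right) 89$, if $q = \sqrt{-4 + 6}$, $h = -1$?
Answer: $-14062 + 14062 \sqrt{2} \approx 5824.7$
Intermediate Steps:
$q = \sqrt{2} \approx 1.4142$
$v{\left(P \right)} = 2 P \left(P + \sqrt{2}\right)$ ($v{\left(P \right)} = \left(P + P\right) \left(P + \sqrt{2}\right) = 2 P \left(P + \sqrt{2}\right)$)
$v{\left(h \right)} \left(-79\right) 89 = 2 \left(-1\right) \left(-1 + \sqrt{2}\right) \left(-79\right) 89 = \left(2 - 2 \sqrt{2}\right) \left(-79\right) 89 = \left(-158 + 158 \sqrt{2}\right) 89 = -14062 + 14062 \sqrt{2}$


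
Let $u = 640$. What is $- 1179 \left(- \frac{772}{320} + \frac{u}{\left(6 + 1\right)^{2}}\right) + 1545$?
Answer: $- \frac{43158597}{3920} \approx -11010.0$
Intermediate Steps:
$- 1179 \left(- \frac{772}{320} + \frac{u}{\left(6 + 1\right)^{2}}\right) + 1545 = - 1179 \left(- \frac{772}{320} + \frac{640}{\left(6 + 1\right)^{2}}\right) + 1545 = - 1179 \left(\left(-772\right) \frac{1}{320} + \frac{640}{7^{2}}\right) + 1545 = - 1179 \left(- \frac{193}{80} + \frac{640}{49}\right) + 1545 = \left(-1179\right) \frac{41743}{3920} + 1545 = - \frac{49214997}{3920} + 1545 = - \frac{43158597}{3920}$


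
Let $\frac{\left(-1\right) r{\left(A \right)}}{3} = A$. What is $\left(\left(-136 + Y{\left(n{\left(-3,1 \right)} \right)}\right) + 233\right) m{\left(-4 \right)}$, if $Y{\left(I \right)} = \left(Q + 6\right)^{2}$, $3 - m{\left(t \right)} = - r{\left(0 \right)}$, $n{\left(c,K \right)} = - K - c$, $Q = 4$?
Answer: $591$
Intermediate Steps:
$r{\left(A \right)} = - 3 A$
$m{\left(t \right)} = 3$ ($m{\left(t \right)} = 3 - - \left(-3\right) 0 = 3 - \left(-1\right) 0 = 3 - 0 = 3 + 0 = 3$)
$Y{\left(I \right)} = 100$ ($Y{\left(I \right)} = \left(4 + 6\right)^{2} = 10^{2} = 100$)
$\left(\left(-136 + Y{\left(n{\left(-3,1 \right)} \right)}\right) + 233\right) m{\left(-4 \right)} = \left(\left(-136 + 100\right) + 233\right) 3 = \left(-36 + 233\right) 3 = 197 \cdot 3 = 591$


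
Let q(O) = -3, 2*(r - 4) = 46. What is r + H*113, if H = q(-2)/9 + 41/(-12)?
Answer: -1587/4 ≈ -396.75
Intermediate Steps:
r = 27 (r = 4 + (1/2)*46 = 4 + 23 = 27)
H = -15/4 (H = -3/9 + 41/(-12) = -3*1/9 + 41*(-1/12) = -1/3 - 41/12 = -15/4 ≈ -3.7500)
r + H*113 = 27 - 15/4*113 = 27 - 1695/4 = -1587/4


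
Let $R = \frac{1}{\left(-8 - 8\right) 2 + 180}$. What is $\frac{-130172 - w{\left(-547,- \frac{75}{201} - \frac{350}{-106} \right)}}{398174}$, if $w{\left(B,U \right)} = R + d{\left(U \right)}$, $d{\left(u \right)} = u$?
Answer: $- \frac{9773311001}{29894221336} \approx -0.32693$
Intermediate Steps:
$R = \frac{1}{148}$ ($R = \frac{1}{\left(-16\right) 2 + 180} = \frac{1}{-32 + 180} = \frac{1}{148} \approx 0.0067568$)
$w{\left(B,U \right)} = \frac{1}{148} + U$
$\frac{-130172 - w{\left(-547,- \frac{75}{201} - \frac{350}{-106} \right)}}{398174} = \frac{-130172 - \left(\frac{1}{148} - \left(- \frac{175}{53} + \frac{25}{67}\right)\right)}{398174} = \left(-130172 - \left(\frac{1}{148} - - \frac{10400}{3551}\right)\right) \frac{1}{398174} = \left(-130172 - \left(\frac{1}{148} + \left(- \frac{25}{67} + \frac{175}{53}\right)\right)\right) \frac{1}{398174} = \left(-130172 - \left(\frac{1}{148} + \frac{10400}{3551}\right)\right) \frac{1}{398174} = \left(-130172 - \frac{1542751}{525548}\right) \frac{1}{398174} = \left(- \frac{68413177007}{525548}\right) \frac{1}{398174} = - \frac{9773311001}{29894221336}$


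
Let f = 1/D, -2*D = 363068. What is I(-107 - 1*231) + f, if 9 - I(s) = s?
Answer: 62992297/181534 ≈ 347.00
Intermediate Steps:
D = -181534 (D = -½*363068 = -181534)
I(s) = 9 - s
f = -1/181534 (f = 1/(-181534) = -1/181534 ≈ -5.5086e-6)
I(-107 - 1*231) + f = (9 - (-107 - 1*231)) - 1/181534 = (9 - (-107 - 231)) - 1/181534 = (9 - 1*(-338)) - 1/181534 = (9 + 338) - 1/181534 = 347 - 1/181534 = 62992297/181534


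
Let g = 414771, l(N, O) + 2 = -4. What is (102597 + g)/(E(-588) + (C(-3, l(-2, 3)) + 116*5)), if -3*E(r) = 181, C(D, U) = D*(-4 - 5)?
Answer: 194013/205 ≈ 946.41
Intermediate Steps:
l(N, O) = -6 (l(N, O) = -2 - 4 = -6)
C(D, U) = -9*D (C(D, U) = D*(-9) = -9*D)
E(r) = -181/3 (E(r) = -⅓*181 = -181/3)
(102597 + g)/(E(-588) + (C(-3, l(-2, 3)) + 116*5)) = (102597 + 414771)/(-181/3 + (-9*(-3) + 116*5)) = 517368/(-181/3 + (27 + 580)) = 517368/(-181/3 + 607) = 517368/(1640/3) = 517368*(3/1640) = 194013/205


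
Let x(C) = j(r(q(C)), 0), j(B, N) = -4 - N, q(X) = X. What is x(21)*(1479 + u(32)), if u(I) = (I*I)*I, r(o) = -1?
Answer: -136988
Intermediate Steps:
u(I) = I³ (u(I) = I²*I = I³)
x(C) = -4 (x(C) = -4 - 1*0 = -4 + 0 = -4)
x(21)*(1479 + u(32)) = -4*(1479 + 32³) = -4*(1479 + 32768) = -4*34247 = -136988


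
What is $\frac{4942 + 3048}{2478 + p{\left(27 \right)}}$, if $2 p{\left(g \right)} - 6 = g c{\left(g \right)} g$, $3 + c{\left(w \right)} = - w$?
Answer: $- \frac{3995}{4227} \approx -0.94512$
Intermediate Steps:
$c{\left(w \right)} = -3 - w$
$p{\left(g \right)} = 3 + \frac{g^{2} \left(-3 - g\right)}{2}$ ($p{\left(g \right)} = 3 + \frac{g \left(-3 - g\right) g}{2} = 3 + \frac{g^{2} \left(-3 - g\right)}{2}$)
$\frac{4942 + 3048}{2478 + p{\left(27 \right)}} = \frac{4942 + 3048}{2478 + \left(3 - \frac{27^{2} \left(3 + 27\right)}{2}\right)} = \frac{7990}{2478 + \left(3 - \frac{729}{2} \cdot 30\right)} = \frac{7990}{2478 + \left(3 - 10935\right)} = \frac{7990}{2478 - 10932} = \frac{7990}{-8454} = 7990 \left(- \frac{1}{8454}\right) = - \frac{3995}{4227}$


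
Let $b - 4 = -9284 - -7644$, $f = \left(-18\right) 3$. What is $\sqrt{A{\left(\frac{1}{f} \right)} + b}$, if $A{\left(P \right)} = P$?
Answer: $\frac{i \sqrt{530070}}{18} \approx 40.448 i$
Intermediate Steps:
$f = -54$
$b = -1636$ ($b = 4 - 1640 = -1636$)
$\sqrt{A{\left(\frac{1}{f} \right)} + b} = \sqrt{\frac{1}{-54} - 1636} = \sqrt{- \frac{1}{54} - 1636} = \sqrt{- \frac{88345}{54}} = \frac{i \sqrt{530070}}{18}$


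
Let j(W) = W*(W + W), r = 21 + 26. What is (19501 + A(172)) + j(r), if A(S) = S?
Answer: 24091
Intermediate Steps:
r = 47
j(W) = 2*W² (j(W) = W*(2*W) = 2*W²)
(19501 + A(172)) + j(r) = (19501 + 172) + 2*47² = 19673 + 2*2209 = 19673 + 4418 = 24091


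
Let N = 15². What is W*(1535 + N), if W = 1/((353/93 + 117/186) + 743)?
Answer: 327360/139021 ≈ 2.3548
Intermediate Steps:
N = 225
W = 186/139021 (W = 1/((353*(1/93) + 117*(1/186)) + 743) = 1/((353/93 + 39/62) + 743) = 1/(823/186 + 743) = 1/(139021/186) = 186/139021 ≈ 0.0013379)
W*(1535 + N) = 186*(1535 + 225)/139021 = (186/139021)*1760 = 327360/139021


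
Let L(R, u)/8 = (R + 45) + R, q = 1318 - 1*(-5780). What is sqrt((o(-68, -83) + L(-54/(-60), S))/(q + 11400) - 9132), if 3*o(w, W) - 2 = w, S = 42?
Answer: I*sqrt(19529654686455)/46245 ≈ 95.561*I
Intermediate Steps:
o(w, W) = 2/3 + w/3
q = 7098 (q = 1318 + 5780 = 7098)
L(R, u) = 360 + 16*R (L(R, u) = 8*((R + 45) + R) = 8*((45 + R) + R) = 8*(45 + 2*R) = 360 + 16*R)
sqrt((o(-68, -83) + L(-54/(-60), S))/(q + 11400) - 9132) = sqrt(((2/3 + (1/3)*(-68)) + (360 + 16*(-54/(-60))))/(7098 + 11400) - 9132) = sqrt(((2/3 - 68/3) + (360 + 16*(-54*(-1/60))))/18498 - 9132) = sqrt((-22 + (360 + 16*(9/10)))*(1/18498) - 9132) = sqrt((-22 + (360 + 72/5))*(1/18498) - 9132) = sqrt((-22 + 1872/5)*(1/18498) - 9132) = sqrt((1762/5)*(1/18498) - 9132) = sqrt(881/46245 - 9132) = sqrt(-422308459/46245) = I*sqrt(19529654686455)/46245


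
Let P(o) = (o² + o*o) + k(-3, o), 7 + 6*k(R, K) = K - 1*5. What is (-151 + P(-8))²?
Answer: 6241/9 ≈ 693.44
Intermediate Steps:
k(R, K) = -2 + K/6 (k(R, K) = -7/6 + (K - 1*5)/6 = -7/6 + (K - 5)/6 = -7/6 + (-5 + K)/6 = -7/6 + (-⅚ + K/6) = -2 + K/6)
P(o) = -2 + 2*o² + o/6 (P(o) = (o² + o*o) + (-2 + o/6) = (o² + o²) + (-2 + o/6) = 2*o² + (-2 + o/6) = -2 + 2*o² + o/6)
(-151 + P(-8))² = (-151 + (-2 + 2*(-8)² + (⅙)*(-8)))² = (-151 + (-2 + 2*64 - 4/3))² = (-151 + (-2 + 128 - 4/3))² = (-151 + 374/3)² = (-79/3)² = 6241/9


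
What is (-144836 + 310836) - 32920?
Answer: 133080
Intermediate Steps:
(-144836 + 310836) - 32920 = 166000 - 32920 = 133080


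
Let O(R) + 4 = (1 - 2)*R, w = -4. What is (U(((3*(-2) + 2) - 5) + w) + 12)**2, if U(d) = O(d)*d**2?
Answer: 2350089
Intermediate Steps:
O(R) = -4 - R (O(R) = -4 + (1 - 2)*R = -4 - R)
U(d) = d**2*(-4 - d) (U(d) = (-4 - d)*d**2 = d**2*(-4 - d))
(U(((3*(-2) + 2) - 5) + w) + 12)**2 = ((((3*(-2) + 2) - 5) - 4)**2*(-4 - (((3*(-2) + 2) - 5) - 4)) + 12)**2 = ((((-6 + 2) - 5) - 4)**2*(-4 - (((-6 + 2) - 5) - 4)) + 12)**2 = (((-4 - 5) - 4)**2*(-4 - ((-4 - 5) - 4)) + 12)**2 = ((-9 - 4)**2*(-4 - (-9 - 4)) + 12)**2 = ((-13)**2*(-4 - 1*(-13)) + 12)**2 = (169*(-4 + 13) + 12)**2 = (169*9 + 12)**2 = (1521 + 12)**2 = 1533**2 = 2350089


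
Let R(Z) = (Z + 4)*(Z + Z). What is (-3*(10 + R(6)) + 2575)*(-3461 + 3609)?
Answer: 323380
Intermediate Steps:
R(Z) = 2*Z*(4 + Z) (R(Z) = (4 + Z)*(2*Z) = 2*Z*(4 + Z))
(-3*(10 + R(6)) + 2575)*(-3461 + 3609) = (-3*(10 + 2*6*(4 + 6)) + 2575)*(-3461 + 3609) = (-3*(10 + 2*6*10) + 2575)*148 = (-3*(10 + 120) + 2575)*148 = (-3*130 + 2575)*148 = (-390 + 2575)*148 = 2185*148 = 323380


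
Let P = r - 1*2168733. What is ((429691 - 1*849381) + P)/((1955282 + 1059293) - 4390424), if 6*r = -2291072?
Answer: 8910805/4127547 ≈ 2.1589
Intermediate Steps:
r = -1145536/3 (r = (⅙)*(-2291072) = -1145536/3 ≈ -3.8185e+5)
P = -7651735/3 (P = -1145536/3 - 1*2168733 = -1145536/3 - 2168733 = -7651735/3 ≈ -2.5506e+6)
((429691 - 1*849381) + P)/((1955282 + 1059293) - 4390424) = ((429691 - 1*849381) - 7651735/3)/((1955282 + 1059293) - 4390424) = ((429691 - 849381) - 7651735/3)/(3014575 - 4390424) = (-419690 - 7651735/3)/(-1375849) = -8910805/3*(-1/1375849) = 8910805/4127547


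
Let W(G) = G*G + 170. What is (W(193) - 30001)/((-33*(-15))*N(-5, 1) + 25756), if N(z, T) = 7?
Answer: 7418/29221 ≈ 0.25386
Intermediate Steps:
W(G) = 170 + G**2 (W(G) = G**2 + 170 = 170 + G**2)
(W(193) - 30001)/((-33*(-15))*N(-5, 1) + 25756) = ((170 + 193**2) - 30001)/(-33*(-15)*7 + 25756) = ((170 + 37249) - 30001)/(495*7 + 25756) = (37419 - 30001)/(3465 + 25756) = 7418/29221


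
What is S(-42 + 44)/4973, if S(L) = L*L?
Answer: 4/4973 ≈ 0.00080434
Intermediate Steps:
S(L) = L²
S(-42 + 44)/4973 = (-42 + 44)²/4973 = 2²*(1/4973) = 4*(1/4973) = 4/4973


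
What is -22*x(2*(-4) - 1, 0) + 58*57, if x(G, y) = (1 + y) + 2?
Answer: 3240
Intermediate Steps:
x(G, y) = 3 + y
-22*x(2*(-4) - 1, 0) + 58*57 = -22*(3 + 0) + 58*57 = -22*3 + 3306 = -66 + 3306 = 3240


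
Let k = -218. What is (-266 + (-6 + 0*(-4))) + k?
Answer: -490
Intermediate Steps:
(-266 + (-6 + 0*(-4))) + k = (-266 + (-6 + 0*(-4))) - 218 = (-266 + (-6 + 0)) - 218 = (-266 - 6) - 218 = -272 - 218 = -490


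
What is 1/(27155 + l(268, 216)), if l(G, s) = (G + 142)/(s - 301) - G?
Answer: 17/456997 ≈ 3.7199e-5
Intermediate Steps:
l(G, s) = -G + (142 + G)/(-301 + s) (l(G, s) = (142 + G)/(-301 + s) - G = -G + (142 + G)/(-301 + s))
1/(27155 + l(268, 216)) = 1/(27155 + (142 + 302*268 - 1*268*216)/(-301 + 216)) = 1/(27155 + (142 + 80936 - 57888)/(-85)) = 1/(27155 - 1/85*23190) = 1/(27155 - 4638/17) = 1/(456997/17) = 17/456997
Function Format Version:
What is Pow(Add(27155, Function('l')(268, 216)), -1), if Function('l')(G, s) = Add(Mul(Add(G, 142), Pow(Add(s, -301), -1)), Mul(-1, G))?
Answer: Rational(17, 456997) ≈ 3.7199e-5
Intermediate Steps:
Function('l')(G, s) = Add(Mul(-1, G), Mul(Pow(Add(-301, s), -1), Add(142, G))) (Function('l')(G, s) = Add(Mul(Add(142, G), Pow(Add(-301, s), -1)), Mul(-1, G)) = Add(Mul(Pow(Add(-301, s), -1), Add(142, G)), Mul(-1, G)) = Add(Mul(-1, G), Mul(Pow(Add(-301, s), -1), Add(142, G))))
Pow(Add(27155, Function('l')(268, 216)), -1) = Pow(Add(27155, Mul(Pow(Add(-301, 216), -1), Add(142, Mul(302, 268), Mul(-1, 268, 216)))), -1) = Pow(Add(27155, Mul(Pow(-85, -1), Add(142, 80936, -57888))), -1) = Pow(Add(27155, Mul(Rational(-1, 85), 23190)), -1) = Pow(Add(27155, Rational(-4638, 17)), -1) = Pow(Rational(456997, 17), -1) = Rational(17, 456997)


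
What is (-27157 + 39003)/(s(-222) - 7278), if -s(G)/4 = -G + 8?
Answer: -5923/4099 ≈ -1.4450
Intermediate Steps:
s(G) = -32 + 4*G (s(G) = -4*(-G + 8) = -4*(8 - G) = -32 + 4*G)
(-27157 + 39003)/(s(-222) - 7278) = (-27157 + 39003)/((-32 + 4*(-222)) - 7278) = 11846/((-32 - 888) - 7278) = 11846/(-920 - 7278) = 11846/(-8198) = 11846*(-1/8198) = -5923/4099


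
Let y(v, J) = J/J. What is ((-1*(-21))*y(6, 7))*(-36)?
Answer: -756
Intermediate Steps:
y(v, J) = 1
((-1*(-21))*y(6, 7))*(-36) = (-1*(-21)*1)*(-36) = (21*1)*(-36) = 21*(-36) = -756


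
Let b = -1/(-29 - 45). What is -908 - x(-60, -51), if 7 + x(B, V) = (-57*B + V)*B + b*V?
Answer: 14891737/74 ≈ 2.0124e+5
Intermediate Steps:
b = 1/74 (b = -1/(-74) = -1*(-1/74) = 1/74 ≈ 0.013514)
x(B, V) = -7 + V/74 + B*(V - 57*B) (x(B, V) = -7 + ((-57*B + V)*B + V/74) = -7 + ((V - 57*B)*B + V/74) = -7 + (B*(V - 57*B) + V/74) = -7 + (V/74 + B*(V - 57*B)) = -7 + V/74 + B*(V - 57*B))
-908 - x(-60, -51) = -908 - (-7 - 57*(-60)**2 + (1/74)*(-51) - 60*(-51)) = -908 - (-7 - 57*3600 - 51/74 + 3060) = -908 - (-7 - 205200 - 51/74 + 3060) = -908 - 1*(-14958929/74) = -908 + 14958929/74 = 14891737/74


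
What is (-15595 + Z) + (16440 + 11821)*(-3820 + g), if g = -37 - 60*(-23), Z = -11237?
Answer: -70029329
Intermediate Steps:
g = 1343 (g = -37 + 1380 = 1343)
(-15595 + Z) + (16440 + 11821)*(-3820 + g) = (-15595 - 11237) + (16440 + 11821)*(-3820 + 1343) = -26832 + 28261*(-2477) = -26832 - 70002497 = -70029329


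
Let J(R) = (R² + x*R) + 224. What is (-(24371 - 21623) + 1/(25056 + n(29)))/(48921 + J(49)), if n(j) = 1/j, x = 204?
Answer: -1996765471/44717955750 ≈ -0.044652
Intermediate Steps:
J(R) = 224 + R² + 204*R (J(R) = (R² + 204*R) + 224 = 224 + R² + 204*R)
(-(24371 - 21623) + 1/(25056 + n(29)))/(48921 + J(49)) = (-(24371 - 21623) + 1/(25056 + 1/29))/(48921 + (224 + 49² + 204*49)) = (-1*2748 + 1/(25056 + 1/29))/(48921 + (224 + 2401 + 9996)) = (-2748 + 1/(726625/29))/(48921 + 12621) = (-2748 + 29/726625)/61542 = -1996765471/726625*1/61542 = -1996765471/44717955750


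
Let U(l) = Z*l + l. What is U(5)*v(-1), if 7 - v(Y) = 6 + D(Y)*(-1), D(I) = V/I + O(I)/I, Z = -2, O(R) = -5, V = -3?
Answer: -45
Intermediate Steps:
D(I) = -8/I (D(I) = -3/I - 5/I = -8/I)
v(Y) = 1 - 8/Y (v(Y) = 7 - (6 - 8/Y*(-1)) = 7 - (6 + 8/Y) = 7 + (-6 - 8/Y) = 1 - 8/Y)
U(l) = -l (U(l) = -2*l + l = -l)
U(5)*v(-1) = (-1*5)*((-8 - 1)/(-1)) = -(-5)*(-9) = -5*9 = -45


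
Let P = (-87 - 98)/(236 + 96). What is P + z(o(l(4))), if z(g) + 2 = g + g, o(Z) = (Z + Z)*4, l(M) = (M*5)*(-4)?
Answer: -425809/332 ≈ -1282.6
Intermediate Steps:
l(M) = -20*M (l(M) = (5*M)*(-4) = -20*M)
o(Z) = 8*Z (o(Z) = (2*Z)*4 = 8*Z)
z(g) = -2 + 2*g (z(g) = -2 + (g + g) = -2 + 2*g)
P = -185/332 ≈ -0.55723
P + z(o(l(4))) = -185/332 + (-2 + 2*(8*(-20*4))) = -185/332 + (-2 + 2*(8*(-80))) = -185/332 + (-2 + 2*(-640)) = -185/332 + (-2 - 1280) = -185/332 - 1282 = -425809/332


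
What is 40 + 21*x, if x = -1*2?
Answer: -2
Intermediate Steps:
x = -2
40 + 21*x = 40 + 21*(-2) = 40 - 42 = -2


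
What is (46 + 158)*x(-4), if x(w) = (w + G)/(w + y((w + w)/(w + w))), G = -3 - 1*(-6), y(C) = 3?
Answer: 204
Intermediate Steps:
G = 3 (G = -3 + 6 = 3)
x(w) = 1 (x(w) = (w + 3)/(w + 3) = (3 + w)/(3 + w) = 1)
(46 + 158)*x(-4) = (46 + 158)*1 = 204*1 = 204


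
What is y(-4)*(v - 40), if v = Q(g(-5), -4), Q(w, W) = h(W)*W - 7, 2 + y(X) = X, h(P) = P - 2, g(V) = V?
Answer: 138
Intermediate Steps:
h(P) = -2 + P
y(X) = -2 + X
Q(w, W) = -7 + W*(-2 + W) (Q(w, W) = (-2 + W)*W - 7 = W*(-2 + W) - 7 = -7 + W*(-2 + W))
v = 17 (v = -7 - 4*(-2 - 4) = -7 - 4*(-6) = -7 + 24 = 17)
y(-4)*(v - 40) = (-2 - 4)*(17 - 40) = -6*(-23) = 138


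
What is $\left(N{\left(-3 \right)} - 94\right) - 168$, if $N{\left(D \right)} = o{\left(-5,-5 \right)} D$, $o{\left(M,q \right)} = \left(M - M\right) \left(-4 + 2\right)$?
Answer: $-262$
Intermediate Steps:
$o{\left(M,q \right)} = 0$ ($o{\left(M,q \right)} = 0 \left(-2\right) = 0$)
$N{\left(D \right)} = 0$ ($N{\left(D \right)} = 0 D = 0$)
$\left(N{\left(-3 \right)} - 94\right) - 168 = \left(0 - 94\right) - 168 = -94 - 168 = -262$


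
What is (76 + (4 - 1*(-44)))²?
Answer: 15376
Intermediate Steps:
(76 + (4 - 1*(-44)))² = (76 + (4 + 44))² = (76 + 48)² = 124² = 15376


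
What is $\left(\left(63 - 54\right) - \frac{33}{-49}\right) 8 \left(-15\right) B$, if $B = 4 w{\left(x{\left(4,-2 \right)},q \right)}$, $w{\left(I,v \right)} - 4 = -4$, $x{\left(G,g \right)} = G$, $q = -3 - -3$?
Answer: $0$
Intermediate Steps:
$q = 0$ ($q = -3 + 3 = 0$)
$w{\left(I,v \right)} = 0$ ($w{\left(I,v \right)} = 4 - 4 = 0$)
$B = 0$ ($B = 4 \cdot 0 = 0$)
$\left(\left(63 - 54\right) - \frac{33}{-49}\right) 8 \left(-15\right) B = \left(\left(63 - 54\right) - \frac{33}{-49}\right) 8 \left(-15\right) 0 = \left(9 - - \frac{33}{49}\right) \left(-120\right) 0 = \left(9 + \frac{33}{49}\right) \left(-120\right) 0 = \frac{474}{49} \left(-120\right) 0 = \left(- \frac{56880}{49}\right) 0 = 0$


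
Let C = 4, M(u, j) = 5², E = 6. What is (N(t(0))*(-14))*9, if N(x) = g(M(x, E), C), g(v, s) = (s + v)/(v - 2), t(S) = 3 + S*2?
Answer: -3654/23 ≈ -158.87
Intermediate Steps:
M(u, j) = 25
t(S) = 3 + 2*S
g(v, s) = (s + v)/(-2 + v)
N(x) = 29/23 (N(x) = (4 + 25)/(-2 + 25) = 29/23)
(N(t(0))*(-14))*9 = ((29/23)*(-14))*9 = -406/23*9 = -3654/23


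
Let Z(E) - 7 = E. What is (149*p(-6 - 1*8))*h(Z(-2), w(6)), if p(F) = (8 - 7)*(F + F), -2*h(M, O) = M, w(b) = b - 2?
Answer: 10430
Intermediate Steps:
Z(E) = 7 + E
w(b) = -2 + b
h(M, O) = -M/2
p(F) = 2*F (p(F) = 1*(2*F) = 2*F)
(149*p(-6 - 1*8))*h(Z(-2), w(6)) = (149*(2*(-6 - 1*8)))*(-(7 - 2)/2) = (149*(2*(-6 - 8)))*(-½*5) = (149*(2*(-14)))*(-5/2) = (149*(-28))*(-5/2) = -4172*(-5/2) = 10430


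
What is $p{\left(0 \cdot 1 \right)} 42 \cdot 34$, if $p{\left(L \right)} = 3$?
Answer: $4284$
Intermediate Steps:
$p{\left(0 \cdot 1 \right)} 42 \cdot 34 = 3 \cdot 42 \cdot 34 = 126 \cdot 34 = 4284$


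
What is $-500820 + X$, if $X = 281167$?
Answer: $-219653$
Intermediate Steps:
$-500820 + X = -500820 + 281167 = -219653$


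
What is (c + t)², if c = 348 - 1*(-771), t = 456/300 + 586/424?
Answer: 35355879258561/28090000 ≈ 1.2587e+6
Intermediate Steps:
t = 15381/5300 (t = 456*(1/300) + 586*(1/424) = 38/25 + 293/212 = 15381/5300 ≈ 2.9021)
c = 1119 (c = 348 + 771 = 1119)
(c + t)² = (1119 + 15381/5300)² = (5946081/5300)² = 35355879258561/28090000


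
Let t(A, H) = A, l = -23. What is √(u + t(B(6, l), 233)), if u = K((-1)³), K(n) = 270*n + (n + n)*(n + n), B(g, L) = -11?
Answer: I*√277 ≈ 16.643*I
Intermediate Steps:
K(n) = 4*n² + 270*n (K(n) = 270*n + (2*n)*(2*n) = 270*n + 4*n² = 4*n² + 270*n)
u = -266 (u = 2*(-1)³*(135 + 2*(-1)³) = 2*(-1)*(135 + 2*(-1)) = 2*(-1)*(135 - 2) = 2*(-1)*133 = -266)
√(u + t(B(6, l), 233)) = √(-266 - 11) = √(-277) = I*√277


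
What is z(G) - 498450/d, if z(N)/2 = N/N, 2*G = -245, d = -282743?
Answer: 1063936/282743 ≈ 3.7629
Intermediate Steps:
G = -245/2 (G = (½)*(-245) = -245/2 ≈ -122.50)
z(N) = 2 (z(N) = 2*(N/N) = 2*1 = 2)
z(G) - 498450/d = 2 - 498450/(-282743) = 2 - 498450*(-1)/282743 = 2 - 1*(-498450/282743) = 2 + 498450/282743 = 1063936/282743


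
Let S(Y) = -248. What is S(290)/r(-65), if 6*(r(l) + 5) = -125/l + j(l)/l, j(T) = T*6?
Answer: 19344/287 ≈ 67.401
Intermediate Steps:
j(T) = 6*T
r(l) = -4 - 125/(6*l) (r(l) = -5 + (-125/l + (6*l)/l)/6 = -5 + (-125/l + 6)/6 = -5 + (6 - 125/l)/6 = -5 + (1 - 125/(6*l)) = -4 - 125/(6*l))
S(290)/r(-65) = -248/(-4 - 125/6/(-65)) = -248/(-4 - 125/6*(-1/65)) = -248/(-4 + 25/78) = -248/(-287/78) = -248*(-78/287) = 19344/287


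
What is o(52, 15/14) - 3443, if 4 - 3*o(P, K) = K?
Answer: -144565/42 ≈ -3442.0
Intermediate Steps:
o(P, K) = 4/3 - K/3
o(52, 15/14) - 3443 = (4/3 - 5/14) - 3443 = 41/42 - 3443 = -144565/42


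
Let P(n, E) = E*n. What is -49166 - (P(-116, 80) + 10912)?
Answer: -50798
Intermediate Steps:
-49166 - (P(-116, 80) + 10912) = -49166 - (80*(-116) + 10912) = -49166 - (-9280 + 10912) = -49166 - 1*1632 = -49166 - 1632 = -50798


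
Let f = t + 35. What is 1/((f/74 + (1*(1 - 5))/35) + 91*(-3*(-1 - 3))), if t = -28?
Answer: 2590/2828229 ≈ 0.00091577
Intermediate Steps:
f = 7 (f = -28 + 35 = 7)
1/((f/74 + (1*(1 - 5))/35) + 91*(-3*(-1 - 3))) = 1/((7/74 + (1*(1 - 5))/35) + 91*(-3*(-1 - 3))) = 1/((7*(1/74) + (1*(-4))*(1/35)) + 91*(-3*(-4))) = 1/((7/74 - 4*1/35) + 91*12) = 1/((7/74 - 4/35) + 1092) = 1/(-51/2590 + 1092) = 1/(2828229/2590) = 2590/2828229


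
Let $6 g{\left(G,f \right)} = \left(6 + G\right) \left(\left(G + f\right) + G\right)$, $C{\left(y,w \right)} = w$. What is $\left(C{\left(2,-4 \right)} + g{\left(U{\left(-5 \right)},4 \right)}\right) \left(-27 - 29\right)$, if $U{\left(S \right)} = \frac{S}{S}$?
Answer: $-168$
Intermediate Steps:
$U{\left(S \right)} = 1$
$g{\left(G,f \right)} = \frac{\left(6 + G\right) \left(f + 2 G\right)}{6}$ ($g{\left(G,f \right)} = \frac{\left(6 + G\right) \left(\left(G + f\right) + G\right)}{6} = \frac{\left(6 + G\right) \left(f + 2 G\right)}{6}$)
$\left(C{\left(2,-4 \right)} + g{\left(U{\left(-5 \right)},4 \right)}\right) \left(-27 - 29\right) = \left(-4 + \left(4 + 2 \cdot 1 + \frac{1^{2}}{3} + \frac{1}{6} \cdot 1 \cdot 4\right)\right) \left(-27 - 29\right) = \left(-4 + \left(4 + 2 + \frac{1}{3} \cdot 1 + \frac{2}{3}\right)\right) \left(-56\right) = \left(-4 + \left(4 + 2 + \frac{1}{3} + \frac{2}{3}\right)\right) \left(-56\right) = \left(-4 + 7\right) \left(-56\right) = 3 \left(-56\right) = -168$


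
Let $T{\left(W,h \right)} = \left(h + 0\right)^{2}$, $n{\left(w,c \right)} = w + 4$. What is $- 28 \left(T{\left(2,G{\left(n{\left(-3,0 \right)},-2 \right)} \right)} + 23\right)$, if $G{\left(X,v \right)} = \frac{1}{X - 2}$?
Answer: $-672$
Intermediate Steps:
$n{\left(w,c \right)} = 4 + w$
$G{\left(X,v \right)} = \frac{1}{-2 + X}$
$T{\left(W,h \right)} = h^{2}$
$- 28 \left(T{\left(2,G{\left(n{\left(-3,0 \right)},-2 \right)} \right)} + 23\right) = - 28 \left(\left(\frac{1}{-2 + \left(4 - 3\right)}\right)^{2} + 23\right) = - 28 \left(\left(\frac{1}{-2 + 1}\right)^{2} + 23\right) = - 28 \left(\left(\frac{1}{-1}\right)^{2} + 23\right) = - 28 \left(\left(-1\right)^{2} + 23\right) = - 28 \left(1 + 23\right) = \left(-28\right) 24 = -672$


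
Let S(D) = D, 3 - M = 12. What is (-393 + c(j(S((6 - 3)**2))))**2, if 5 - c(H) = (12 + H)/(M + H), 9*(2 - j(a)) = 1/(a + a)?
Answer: 191943000769/1288225 ≈ 1.4900e+5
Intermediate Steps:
M = -9 (M = 3 - 1*12 = 3 - 12 = -9)
j(a) = 2 - 1/(18*a) (j(a) = 2 - 1/(9*(a + a)) = 2 - 1/(2*a)/9 = 2 - 1/(18*a))
c(H) = 5 - (12 + H)/(-9 + H)
(-393 + c(j(S((6 - 3)**2))))**2 = (-393 + (-57 + 4*(2 - 1/(18*(6 - 3)**2)))/(-9 + (2 - 1/(18*(6 - 3)**2))))**2 = (-393 + (-57 + 4*(2 - 1/(18*(3**2))))/(-9 + (2 - 1/(18*(3**2)))))**2 = (-393 + (-57 + 4*(2 - 1/18/9))/(-9 + (2 - 1/18/9)))**2 = (-393 + (-57 + 4*(2 - 1/18*1/9))/(-9 + (2 - 1/18*1/9)))**2 = (-393 + (-57 + 4*(2 - 1/162))/(-9 + (2 - 1/162)))**2 = (-393 + (-57 + 4*(323/162))/(-9 + 323/162))**2 = (-393 + (-57 + 646/81)/(-1135/162))**2 = (-393 - 162/1135*(-3971/81))**2 = (-393 + 7942/1135)**2 = (-438113/1135)**2 = 191943000769/1288225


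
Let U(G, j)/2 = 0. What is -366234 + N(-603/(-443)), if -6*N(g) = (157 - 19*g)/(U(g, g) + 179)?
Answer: -87123801541/237891 ≈ -3.6623e+5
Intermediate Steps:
U(G, j) = 0 (U(G, j) = 2*0 = 0)
N(g) = -157/1074 + 19*g/1074 (N(g) = -(157 - 19*g)/(6*(0 + 179)) = -(157 - 19*g)/(6*179) = -(157/179 - 19*g/179)/6 = -157/1074 + 19*g/1074)
-366234 + N(-603/(-443)) = -366234 + (-157/1074 + 19*(-603/(-443))/1074) = -366234 + (-157/1074 + 19*(-603*(-1/443))/1074) = -366234 + (-157/1074 + (19/1074)*(603/443)) = -366234 + (-157/1074 + 3819/158594) = -366234 - 29047/237891 = -87123801541/237891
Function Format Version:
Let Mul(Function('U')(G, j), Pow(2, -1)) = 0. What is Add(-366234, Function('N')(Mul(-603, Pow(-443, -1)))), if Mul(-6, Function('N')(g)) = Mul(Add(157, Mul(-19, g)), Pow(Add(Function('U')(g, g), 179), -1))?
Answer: Rational(-87123801541, 237891) ≈ -3.6623e+5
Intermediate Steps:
Function('U')(G, j) = 0 (Function('U')(G, j) = Mul(2, 0) = 0)
Function('N')(g) = Add(Rational(-157, 1074), Mul(Rational(19, 1074), g)) (Function('N')(g) = Mul(Rational(-1, 6), Mul(Add(157, Mul(-19, g)), Pow(Add(0, 179), -1))) = Mul(Rational(-1, 6), Mul(Add(157, Mul(-19, g)), Pow(179, -1))) = Mul(Rational(-1, 6), Mul(Add(157, Mul(-19, g)), Rational(1, 179))) = Mul(Rational(-1, 6), Add(Rational(157, 179), Mul(Rational(-19, 179), g))) = Add(Rational(-157, 1074), Mul(Rational(19, 1074), g)))
Add(-366234, Function('N')(Mul(-603, Pow(-443, -1)))) = Add(-366234, Add(Rational(-157, 1074), Mul(Rational(19, 1074), Mul(-603, Pow(-443, -1))))) = Add(-366234, Add(Rational(-157, 1074), Mul(Rational(19, 1074), Mul(-603, Rational(-1, 443))))) = Add(-366234, Add(Rational(-157, 1074), Mul(Rational(19, 1074), Rational(603, 443)))) = Add(-366234, Add(Rational(-157, 1074), Rational(3819, 158594))) = Add(-366234, Rational(-29047, 237891)) = Rational(-87123801541, 237891)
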